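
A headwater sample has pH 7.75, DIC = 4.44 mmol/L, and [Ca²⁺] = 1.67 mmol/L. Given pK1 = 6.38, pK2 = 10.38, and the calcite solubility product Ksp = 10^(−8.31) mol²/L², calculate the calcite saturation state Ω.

Ω = 3.40

α₂ = 1 / (1 + [H⁺]/K2 + [H⁺]²/(K1K2)) = 1 / (1 + 10^+2.63 + 10^+1.26)
   = 1 / (1 + 426.58 + 18.197) = 1/445.78 = 0.002243
[CO3²⁻] = α₂ × DIC = 0.002243 × 4.44 = 0.009960 mmol/L = 9.960 μmol/L
Ksp = 10^(−8.31) = 4.898×10^-9
Ω = [Ca²⁺][CO3²⁻]/Ksp = (1.67×10^-3)(9.960×10^-6) / 4.898×10^-9 = 3.40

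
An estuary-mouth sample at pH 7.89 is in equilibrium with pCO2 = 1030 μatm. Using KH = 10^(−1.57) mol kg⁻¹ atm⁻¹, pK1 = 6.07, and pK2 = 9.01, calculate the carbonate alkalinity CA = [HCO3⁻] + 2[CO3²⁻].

CA = 2.11 mmol/kg

[CO2*] = KH · pCO2 = 10^(−1.57) × 1030×10^-6 = 2.772×10^-5 mol/kg
α₀ = 1/(1 + K1/[H⁺] + K1K2/[H⁺]²) = 1/(1 + 10^+1.82 + 10^+0.70) = 0.01387
DIC = [CO2*]/α₀ = 2.772×10^-5 / 0.01387 = 1.998 mmol/kg
CA = (α₁ + 2α₂)·DIC = (0.9166 + 2×0.06953) × 1.998 = 2.11 mmol/kg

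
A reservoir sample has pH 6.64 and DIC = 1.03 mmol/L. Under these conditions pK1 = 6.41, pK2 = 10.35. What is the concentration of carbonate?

α₂ = 1 / (1 + [H⁺]/K2 + [H⁺]²/(K1K2)) = 1 / (1 + 10^+3.71 + 10^+3.48)
   = 1 / (1 + 5128.6 + 3020.0) = 1/8149.6 = 0.0001227
[CO3²⁻] = α₂ × DIC = 0.0001227 × 1.03 = 0.000126 mmol/L = 0.126 μmol/L

[CO3²⁻] = 0.126 μmol/L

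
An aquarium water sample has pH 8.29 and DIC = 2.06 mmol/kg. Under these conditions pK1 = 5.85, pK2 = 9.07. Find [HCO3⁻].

[HCO3⁻] = 1.76 mmol/kg

α₁ = 1 / (1 + [H⁺]/K1 + K2/[H⁺]) = 1 / (1 + 10^-2.44 + 10^-0.78)
   = 1 / (1 + 0.0036308 + 0.16596) = 1/1.1696 = 0.8550
[HCO3⁻] = α₁ × DIC = 0.8550 × 2.06 = 1.76 mmol/kg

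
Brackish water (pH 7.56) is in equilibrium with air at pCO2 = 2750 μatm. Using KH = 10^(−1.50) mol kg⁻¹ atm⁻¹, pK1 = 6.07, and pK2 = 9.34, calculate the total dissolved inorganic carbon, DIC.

DIC = 2.82 mmol/kg

[CO2*] = KH · pCO2 = 10^(−1.50) × 2750×10^-6 = 8.696×10^-5 mol/kg
α₀ = 1/(1 + K1/[H⁺] + K1K2/[H⁺]²) = 1/(1 + 10^+1.49 + 10^-0.29) = 0.03085
DIC = [CO2*]/α₀ = 8.696×10^-5 / 0.03085 = 2.82 mmol/kg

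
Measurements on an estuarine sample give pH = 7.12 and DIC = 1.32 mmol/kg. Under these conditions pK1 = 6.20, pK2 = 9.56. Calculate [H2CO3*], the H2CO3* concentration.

[CO2*] = 0.141 mmol/kg

α₀ = 1 / (1 + K1/[H⁺] + K1K2/[H⁺]²) = 1 / (1 + 10^+0.92 + 10^-1.52)
   = 1 / (1 + 8.3176 + 0.030200) = 1/9.3478 = 0.1070
[CO2*] = α₀ × DIC = 0.1070 × 1.32 = 0.141 mmol/kg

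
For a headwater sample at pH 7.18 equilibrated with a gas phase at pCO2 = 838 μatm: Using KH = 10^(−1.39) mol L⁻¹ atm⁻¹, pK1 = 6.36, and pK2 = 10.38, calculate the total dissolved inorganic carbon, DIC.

DIC = 0.260 mmol/L

[CO2*] = KH · pCO2 = 10^(−1.39) × 838×10^-6 = 3.414×10^-5 mol/L
α₀ = 1/(1 + K1/[H⁺] + K1K2/[H⁺]²) = 1/(1 + 10^+0.82 + 10^-2.38) = 0.1314
DIC = [CO2*]/α₀ = 3.414×10^-5 / 0.1314 = 0.260 mmol/L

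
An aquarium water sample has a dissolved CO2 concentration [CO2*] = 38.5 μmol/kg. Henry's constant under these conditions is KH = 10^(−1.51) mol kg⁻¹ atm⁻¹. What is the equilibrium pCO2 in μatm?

KH = 10^(−1.51) = 3.090×10^-2 mol kg⁻¹ atm⁻¹
pCO2 = [CO2*]/KH = 38.5×10^-6 / 3.090×10^-2 = 1.25×10^-3 atm = 1250 μatm

pCO2 = 1250 μatm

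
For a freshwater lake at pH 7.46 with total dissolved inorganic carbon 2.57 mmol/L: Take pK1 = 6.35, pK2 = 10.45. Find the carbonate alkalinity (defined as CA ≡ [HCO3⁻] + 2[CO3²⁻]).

CA = 2.39 mmol/L

CA = [HCO3⁻] + 2[CO3²⁻] = (α₁ + 2α₂)·DIC
At pH 7.46: [H⁺]/K1 = 10^-1.11 = 0.077625, K2/[H⁺] = 10^-2.99 = 0.0010233
α₁ = 1/(1 + 0.077625 + 0.0010233) = 1/1.0786 = 0.9271; α₂ = α₁·K2/[H⁺] = 0.0009487
α₁ + 2α₂ = 0.9290
CA = 0.9290 × 2.57 = 2.39 mmol/L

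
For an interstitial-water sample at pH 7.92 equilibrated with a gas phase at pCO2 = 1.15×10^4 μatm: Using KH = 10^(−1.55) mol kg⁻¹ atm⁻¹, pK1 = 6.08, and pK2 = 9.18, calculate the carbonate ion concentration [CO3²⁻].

[CO3²⁻] = 1.23 mmol/kg

[CO2*] = KH · pCO2 = 10^(−1.55) × 1.15×10^4×10^-6 = 3.241×10^-4 mol/kg
α₀ = 1/(1 + K1/[H⁺] + K1K2/[H⁺]²) = 1/(1 + 10^+1.84 + 10^+0.58) = 0.01352
DIC = [CO2*]/α₀ = 3.241×10^-4 / 0.01352 = 23.98 mmol/kg
[CO3²⁻] = α₂·DIC; α₂ = 0.05139, so [CO3²⁻] = 0.05139 × 23.98 = 1.23 mmol/kg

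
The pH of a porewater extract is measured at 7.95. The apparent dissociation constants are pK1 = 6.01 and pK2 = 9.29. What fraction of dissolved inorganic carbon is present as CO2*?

α₀ = 0.0109

α₀ = 1 / (1 + K1/[H⁺] + K1K2/[H⁺]²) = 1 / (1 + 10^+1.94 + 10^+0.60)
   = 1 / (1 + 87.096 + 3.9811) = 1/92.077 = 0.01086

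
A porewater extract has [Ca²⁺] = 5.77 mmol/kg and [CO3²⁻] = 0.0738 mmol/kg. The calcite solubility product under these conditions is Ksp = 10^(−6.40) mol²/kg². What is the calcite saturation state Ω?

Ksp = 10^(−6.40) = 3.981×10^-7
Ω = [Ca²⁺][CO3²⁻]/Ksp = (5.77×10^-3)(0.0738×10^-3) / 3.981×10^-7 = 1.07

Ω = 1.07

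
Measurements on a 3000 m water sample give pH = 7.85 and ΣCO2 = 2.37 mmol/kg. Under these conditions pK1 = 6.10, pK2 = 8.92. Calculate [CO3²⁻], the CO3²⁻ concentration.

α₂ = 1 / (1 + [H⁺]/K2 + [H⁺]²/(K1K2)) = 1 / (1 + 10^+1.07 + 10^-0.68)
   = 1 / (1 + 11.749 + 0.20893) = 1/12.958 = 0.07717
[CO3²⁻] = α₂ × DIC = 0.07717 × 2.37 = 0.183 mmol/kg

[CO3²⁻] = 0.183 mmol/kg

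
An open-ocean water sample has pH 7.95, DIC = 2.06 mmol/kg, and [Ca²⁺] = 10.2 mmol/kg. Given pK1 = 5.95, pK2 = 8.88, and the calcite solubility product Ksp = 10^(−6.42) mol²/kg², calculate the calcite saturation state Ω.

Ω = 5.76

α₂ = 1 / (1 + [H⁺]/K2 + [H⁺]²/(K1K2)) = 1 / (1 + 10^+0.93 + 10^-1.07)
   = 1 / (1 + 8.5114 + 0.085114) = 1/9.5965 = 0.1042
[CO3²⁻] = α₂ × DIC = 0.1042 × 2.06 = 0.2147 mmol/kg
Ksp = 10^(−6.42) = 3.802×10^-7
Ω = [Ca²⁺][CO3²⁻]/Ksp = (10.2×10^-3)(2.147×10^-4) / 3.802×10^-7 = 5.76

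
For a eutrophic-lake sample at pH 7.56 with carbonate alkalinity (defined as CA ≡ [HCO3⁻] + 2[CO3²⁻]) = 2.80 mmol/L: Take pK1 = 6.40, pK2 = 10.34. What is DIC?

CA = [HCO3⁻] + 2[CO3²⁻] = (α₁ + 2α₂)·DIC
At pH 7.56: [H⁺]/K1 = 10^-1.16 = 0.069183, K2/[H⁺] = 10^-2.78 = 0.0016596
α₁ = 1/(1 + 0.069183 + 0.0016596) = 1/1.0708 = 0.9338; α₂ = α₁·K2/[H⁺] = 0.001550
α₁ + 2α₂ = 0.9369
DIC = CA / (α₁ + 2α₂) = 2.80 / 0.9369 = 2.99 mmol/L

DIC = 2.99 mmol/L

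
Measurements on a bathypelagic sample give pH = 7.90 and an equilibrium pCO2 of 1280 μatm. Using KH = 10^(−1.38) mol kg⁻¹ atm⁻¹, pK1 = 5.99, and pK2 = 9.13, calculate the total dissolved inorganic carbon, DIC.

[CO2*] = KH · pCO2 = 10^(−1.38) × 1280×10^-6 = 5.336×10^-5 mol/kg
α₀ = 1/(1 + K1/[H⁺] + K1K2/[H⁺]²) = 1/(1 + 10^+1.91 + 10^+0.68) = 0.01149
DIC = [CO2*]/α₀ = 5.336×10^-5 / 0.01149 = 4.65 mmol/kg

DIC = 4.65 mmol/kg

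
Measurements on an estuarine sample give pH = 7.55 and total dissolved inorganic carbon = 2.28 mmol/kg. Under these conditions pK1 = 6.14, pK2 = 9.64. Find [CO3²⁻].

[CO3²⁻] = 17.7 μmol/kg

α₂ = 1 / (1 + [H⁺]/K2 + [H⁺]²/(K1K2)) = 1 / (1 + 10^+2.09 + 10^+0.68)
   = 1 / (1 + 123.03 + 4.7863) = 1/128.81 = 0.007763
[CO3²⁻] = α₂ × DIC = 0.007763 × 2.28 = 0.0177 mmol/kg = 17.7 μmol/kg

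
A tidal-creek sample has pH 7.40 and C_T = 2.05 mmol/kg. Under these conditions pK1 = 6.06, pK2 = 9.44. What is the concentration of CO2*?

α₀ = 1 / (1 + K1/[H⁺] + K1K2/[H⁺]²) = 1 / (1 + 10^+1.34 + 10^-0.70)
   = 1 / (1 + 21.878 + 0.19953) = 1/23.077 = 0.04333
[CO2*] = α₀ × DIC = 0.04333 × 2.05 = 0.0888 mmol/kg

[CO2*] = 0.0888 mmol/kg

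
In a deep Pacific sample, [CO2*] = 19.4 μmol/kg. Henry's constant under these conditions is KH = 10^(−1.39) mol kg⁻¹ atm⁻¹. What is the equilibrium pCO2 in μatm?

KH = 10^(−1.39) = 4.074×10^-2 mol kg⁻¹ atm⁻¹
pCO2 = [CO2*]/KH = 19.4×10^-6 / 4.074×10^-2 = 4.76×10^-4 atm = 476 μatm

pCO2 = 476 μatm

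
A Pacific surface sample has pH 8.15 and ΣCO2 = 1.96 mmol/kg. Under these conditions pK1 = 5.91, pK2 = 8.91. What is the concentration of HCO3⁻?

α₁ = 1 / (1 + [H⁺]/K1 + K2/[H⁺]) = 1 / (1 + 10^-2.24 + 10^-0.76)
   = 1 / (1 + 0.0057544 + 0.17378) = 1/1.1795 = 0.8478
[HCO3⁻] = α₁ × DIC = 0.8478 × 1.96 = 1.66 mmol/kg

[HCO3⁻] = 1.66 mmol/kg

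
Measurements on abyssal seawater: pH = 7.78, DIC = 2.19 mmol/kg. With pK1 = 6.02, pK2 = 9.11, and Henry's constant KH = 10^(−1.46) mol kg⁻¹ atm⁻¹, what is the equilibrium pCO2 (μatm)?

α₀ = 1 / (1 + K1/[H⁺] + K1K2/[H⁺]²) = 1 / (1 + 10^+1.76 + 10^+0.43)
   = 1 / (1 + 57.544 + 2.6915) = 1/61.236 = 0.01633
[CO2*] = α₀ × DIC = 0.01633 × 2.19 = 0.03576 mmol/kg
pCO2 = [CO2*]/KH = 3.576×10^-5 / 3.467×10^-2 = 1030 μatm

pCO2 = 1030 μatm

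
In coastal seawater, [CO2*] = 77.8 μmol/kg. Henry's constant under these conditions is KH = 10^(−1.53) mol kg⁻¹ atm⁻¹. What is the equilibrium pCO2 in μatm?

pCO2 = 2640 μatm

KH = 10^(−1.53) = 2.951×10^-2 mol kg⁻¹ atm⁻¹
pCO2 = [CO2*]/KH = 77.8×10^-6 / 2.951×10^-2 = 2.64×10^-3 atm = 2640 μatm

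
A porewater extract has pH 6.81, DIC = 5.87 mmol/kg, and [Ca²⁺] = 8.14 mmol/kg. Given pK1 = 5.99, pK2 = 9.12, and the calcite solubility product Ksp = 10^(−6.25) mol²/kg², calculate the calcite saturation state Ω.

α₂ = 1 / (1 + [H⁺]/K2 + [H⁺]²/(K1K2)) = 1 / (1 + 10^+2.31 + 10^+1.49)
   = 1 / (1 + 204.17 + 30.903) = 1/236.08 = 0.004236
[CO3²⁻] = α₂ × DIC = 0.004236 × 5.87 = 0.02486 mmol/kg
Ksp = 10^(−6.25) = 5.623×10^-7
Ω = [Ca²⁺][CO3²⁻]/Ksp = (8.14×10^-3)(2.486×10^-5) / 5.623×10^-7 = 0.360

Ω = 0.360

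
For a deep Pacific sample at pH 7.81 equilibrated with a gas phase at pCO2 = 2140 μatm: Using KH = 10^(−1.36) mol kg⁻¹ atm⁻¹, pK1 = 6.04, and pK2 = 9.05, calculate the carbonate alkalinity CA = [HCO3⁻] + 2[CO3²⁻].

CA = 6.13 mmol/kg

[CO2*] = KH · pCO2 = 10^(−1.36) × 2140×10^-6 = 9.341×10^-5 mol/kg
α₀ = 1/(1 + K1/[H⁺] + K1K2/[H⁺]²) = 1/(1 + 10^+1.77 + 10^+0.53) = 0.01580
DIC = [CO2*]/α₀ = 9.341×10^-5 / 0.01580 = 5.911 mmol/kg
CA = (α₁ + 2α₂)·DIC = (0.9306 + 2×0.05355) × 5.911 = 6.13 mmol/kg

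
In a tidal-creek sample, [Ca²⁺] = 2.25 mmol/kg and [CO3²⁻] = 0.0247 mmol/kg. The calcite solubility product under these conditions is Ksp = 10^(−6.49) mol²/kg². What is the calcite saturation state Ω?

Ksp = 10^(−6.49) = 3.236×10^-7
Ω = [Ca²⁺][CO3²⁻]/Ksp = (2.25×10^-3)(0.0247×10^-3) / 3.236×10^-7 = 0.172

Ω = 0.172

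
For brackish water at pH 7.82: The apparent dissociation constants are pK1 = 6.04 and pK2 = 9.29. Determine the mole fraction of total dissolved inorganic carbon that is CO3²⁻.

α₂ = 0.0323

α₂ = 1 / (1 + [H⁺]/K2 + [H⁺]²/(K1K2)) = 1 / (1 + 10^+1.47 + 10^-0.31)
   = 1 / (1 + 29.512 + 0.48978) = 1/31.002 = 0.03226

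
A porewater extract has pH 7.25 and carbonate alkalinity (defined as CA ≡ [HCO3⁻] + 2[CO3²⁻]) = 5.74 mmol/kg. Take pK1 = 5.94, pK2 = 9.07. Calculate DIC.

CA = [HCO3⁻] + 2[CO3²⁻] = (α₁ + 2α₂)·DIC
At pH 7.25: [H⁺]/K1 = 10^-1.31 = 0.048978, K2/[H⁺] = 10^-1.82 = 0.015136
α₁ = 1/(1 + 0.048978 + 0.015136) = 1/1.0641 = 0.9397; α₂ = α₁·K2/[H⁺] = 0.01422
α₁ + 2α₂ = 0.9682
DIC = CA / (α₁ + 2α₂) = 5.74 / 0.9682 = 5.93 mmol/kg

DIC = 5.93 mmol/kg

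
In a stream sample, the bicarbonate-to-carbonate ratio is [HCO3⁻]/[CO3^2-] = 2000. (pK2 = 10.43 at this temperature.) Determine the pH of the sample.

pH = 7.13

From K2 = [H⁺][CO3^2-]/[HCO3⁻]:  pH = pK2 − log₁₀([HCO3⁻]/[CO3^2-])
log₁₀(2000) = +3.301
pH = 10.43 − (+3.301) = 7.13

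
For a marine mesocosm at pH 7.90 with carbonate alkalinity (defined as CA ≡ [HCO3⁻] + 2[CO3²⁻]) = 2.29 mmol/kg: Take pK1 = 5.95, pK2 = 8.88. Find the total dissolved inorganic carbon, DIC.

CA = [HCO3⁻] + 2[CO3²⁻] = (α₁ + 2α₂)·DIC
At pH 7.90: [H⁺]/K1 = 10^-1.95 = 0.011220, K2/[H⁺] = 10^-0.98 = 0.10471
α₁ = 1/(1 + 0.011220 + 0.10471) = 1/1.1159 = 0.8961; α₂ = α₁·K2/[H⁺] = 0.09383
α₁ + 2α₂ = 1.0838
DIC = CA / (α₁ + 2α₂) = 2.29 / 1.0838 = 2.11 mmol/kg

DIC = 2.11 mmol/kg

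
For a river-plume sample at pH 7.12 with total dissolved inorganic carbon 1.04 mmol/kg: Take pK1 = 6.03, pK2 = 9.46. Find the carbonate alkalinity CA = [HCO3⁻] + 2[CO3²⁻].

CA = 0.967 mmol/kg

CA = [HCO3⁻] + 2[CO3²⁻] = (α₁ + 2α₂)·DIC
At pH 7.12: [H⁺]/K1 = 10^-1.09 = 0.081283, K2/[H⁺] = 10^-2.34 = 0.0045709
α₁ = 1/(1 + 0.081283 + 0.0045709) = 1/1.0859 = 0.9209; α₂ = α₁·K2/[H⁺] = 0.004209
α₁ + 2α₂ = 0.9294
CA = 0.9294 × 1.04 = 0.967 mmol/kg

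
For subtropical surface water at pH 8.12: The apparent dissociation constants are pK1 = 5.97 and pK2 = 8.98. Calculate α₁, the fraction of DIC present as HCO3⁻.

α₁ = 1 / (1 + [H⁺]/K1 + K2/[H⁺]) = 1 / (1 + 10^-2.15 + 10^-0.86)
   = 1 / (1 + 0.0070795 + 0.13804) = 1/1.1451 = 0.8733

α₁ = 0.873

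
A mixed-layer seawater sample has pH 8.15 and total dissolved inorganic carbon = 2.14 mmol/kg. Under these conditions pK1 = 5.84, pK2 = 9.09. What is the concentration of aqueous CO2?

α₀ = 1 / (1 + K1/[H⁺] + K1K2/[H⁺]²) = 1 / (1 + 10^+2.31 + 10^+1.37)
   = 1 / (1 + 204.17 + 23.442) = 1/228.62 = 0.004374
[CO2*] = α₀ × DIC = 0.004374 × 2.14 = 0.00936 mmol/kg = 9.36 μmol/kg

[CO2*] = 9.36 μmol/kg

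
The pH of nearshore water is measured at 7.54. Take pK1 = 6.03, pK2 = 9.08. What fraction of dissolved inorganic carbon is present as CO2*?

α₀ = 1 / (1 + K1/[H⁺] + K1K2/[H⁺]²) = 1 / (1 + 10^+1.51 + 10^-0.03)
   = 1 / (1 + 32.359 + 0.93325) = 1/34.293 = 0.02916

α₀ = 0.0292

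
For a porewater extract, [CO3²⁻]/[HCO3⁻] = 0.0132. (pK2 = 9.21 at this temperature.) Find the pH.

pH = 7.33

From K2 = [H⁺][CO3²⁻]/[HCO3⁻]:  pH = pK2 + log₁₀([CO3²⁻]/[HCO3⁻])
log₁₀(0.0132) = -1.879
pH = 9.21 + (-1.879) = 7.33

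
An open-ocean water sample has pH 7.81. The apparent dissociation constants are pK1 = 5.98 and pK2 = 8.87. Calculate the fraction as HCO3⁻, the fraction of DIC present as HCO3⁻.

α₁ = 0.908

α₁ = 1 / (1 + [H⁺]/K1 + K2/[H⁺]) = 1 / (1 + 10^-1.83 + 10^-1.06)
   = 1 / (1 + 0.014791 + 0.087096) = 1/1.1019 = 0.9075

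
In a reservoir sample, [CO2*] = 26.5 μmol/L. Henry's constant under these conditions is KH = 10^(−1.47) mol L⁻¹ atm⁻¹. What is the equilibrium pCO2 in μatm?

pCO2 = 782 μatm

KH = 10^(−1.47) = 3.388×10^-2 mol L⁻¹ atm⁻¹
pCO2 = [CO2*]/KH = 26.5×10^-6 / 3.388×10^-2 = 7.82×10^-4 atm = 782 μatm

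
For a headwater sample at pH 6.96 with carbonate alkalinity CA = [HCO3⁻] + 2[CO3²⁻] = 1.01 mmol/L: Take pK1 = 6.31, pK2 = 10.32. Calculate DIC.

DIC = 1.24 mmol/L

CA = [HCO3⁻] + 2[CO3²⁻] = (α₁ + 2α₂)·DIC
At pH 6.96: [H⁺]/K1 = 10^-0.65 = 0.22387, K2/[H⁺] = 10^-3.36 = 0.00043652
α₁ = 1/(1 + 0.22387 + 0.00043652) = 1/1.2243 = 0.8168; α₂ = α₁·K2/[H⁺] = 0.0003565
α₁ + 2α₂ = 0.8175
DIC = CA / (α₁ + 2α₂) = 1.01 / 0.8175 = 1.24 mmol/L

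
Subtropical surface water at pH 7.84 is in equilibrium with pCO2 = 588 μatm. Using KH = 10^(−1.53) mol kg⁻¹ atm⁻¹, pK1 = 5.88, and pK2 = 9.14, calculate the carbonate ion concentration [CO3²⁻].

[CO2*] = KH · pCO2 = 10^(−1.53) × 588×10^-6 = 1.735×10^-5 mol/kg
α₀ = 1/(1 + K1/[H⁺] + K1K2/[H⁺]²) = 1/(1 + 10^+1.96 + 10^+0.66) = 0.01033
DIC = [CO2*]/α₀ = 1.735×10^-5 / 0.01033 = 1.679 mmol/kg
[CO3²⁻] = α₂·DIC; α₂ = 0.04723, so [CO3²⁻] = 0.04723 × 1.679 = 0.0793 mmol/kg

[CO3²⁻] = 0.0793 mmol/kg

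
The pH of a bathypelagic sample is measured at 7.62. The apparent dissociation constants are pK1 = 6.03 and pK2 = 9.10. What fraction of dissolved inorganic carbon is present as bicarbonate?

α₁ = 0.944

α₁ = 1 / (1 + [H⁺]/K1 + K2/[H⁺]) = 1 / (1 + 10^-1.59 + 10^-1.48)
   = 1 / (1 + 0.025704 + 0.033113) = 1/1.0588 = 0.9445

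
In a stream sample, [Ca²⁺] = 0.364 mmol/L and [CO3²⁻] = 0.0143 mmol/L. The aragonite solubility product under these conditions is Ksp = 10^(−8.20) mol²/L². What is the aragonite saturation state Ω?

Ω = 0.825

Ksp = 10^(−8.20) = 6.310×10^-9
Ω = [Ca²⁺][CO3²⁻]/Ksp = (0.364×10^-3)(0.0143×10^-3) / 6.310×10^-9 = 0.825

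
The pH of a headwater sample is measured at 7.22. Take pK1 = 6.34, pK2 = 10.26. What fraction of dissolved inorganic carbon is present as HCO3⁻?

α₁ = 1 / (1 + [H⁺]/K1 + K2/[H⁺]) = 1 / (1 + 10^-0.88 + 10^-3.04)
   = 1 / (1 + 0.13183 + 0.00091201) = 1/1.1327 = 0.8828

α₁ = 0.883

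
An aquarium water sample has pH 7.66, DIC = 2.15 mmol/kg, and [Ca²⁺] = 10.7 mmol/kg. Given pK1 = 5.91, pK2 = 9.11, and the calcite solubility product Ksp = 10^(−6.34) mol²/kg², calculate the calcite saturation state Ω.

α₂ = 1 / (1 + [H⁺]/K2 + [H⁺]²/(K1K2)) = 1 / (1 + 10^+1.45 + 10^-0.30)
   = 1 / (1 + 28.184 + 0.50119) = 1/29.685 = 0.03369
[CO3²⁻] = α₂ × DIC = 0.03369 × 2.15 = 0.07243 mmol/kg
Ksp = 10^(−6.34) = 4.571×10^-7
Ω = [Ca²⁺][CO3²⁻]/Ksp = (10.7×10^-3)(7.243×10^-5) / 4.571×10^-7 = 1.70

Ω = 1.70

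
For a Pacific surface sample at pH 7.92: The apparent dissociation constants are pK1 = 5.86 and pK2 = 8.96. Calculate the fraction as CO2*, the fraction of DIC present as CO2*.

α₀ = 1 / (1 + K1/[H⁺] + K1K2/[H⁺]²) = 1 / (1 + 10^+2.06 + 10^+1.02)
   = 1 / (1 + 114.82 + 10.471) = 1/126.29 = 0.007918

α₀ = 0.00792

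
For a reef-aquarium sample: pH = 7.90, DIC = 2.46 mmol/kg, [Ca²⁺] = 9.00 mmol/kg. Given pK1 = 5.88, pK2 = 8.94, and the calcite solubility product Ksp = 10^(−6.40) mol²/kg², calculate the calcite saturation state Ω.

α₂ = 1 / (1 + [H⁺]/K2 + [H⁺]²/(K1K2)) = 1 / (1 + 10^+1.04 + 10^-0.98)
   = 1 / (1 + 10.965 + 0.10471) = 1/12.069 = 0.08285
[CO3²⁻] = α₂ × DIC = 0.08285 × 2.46 = 0.2038 mmol/kg
Ksp = 10^(−6.40) = 3.981×10^-7
Ω = [Ca²⁺][CO3²⁻]/Ksp = (9.00×10^-3)(2.038×10^-4) / 3.981×10^-7 = 4.61

Ω = 4.61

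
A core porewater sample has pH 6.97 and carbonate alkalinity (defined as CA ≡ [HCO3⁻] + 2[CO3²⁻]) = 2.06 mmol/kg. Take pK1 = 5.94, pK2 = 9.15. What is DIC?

CA = [HCO3⁻] + 2[CO3²⁻] = (α₁ + 2α₂)·DIC
At pH 6.97: [H⁺]/K1 = 10^-1.03 = 0.093325, K2/[H⁺] = 10^-2.18 = 0.0066069
α₁ = 1/(1 + 0.093325 + 0.0066069) = 1/1.0999 = 0.9091; α₂ = α₁·K2/[H⁺] = 0.006007
α₁ + 2α₂ = 0.9212
DIC = CA / (α₁ + 2α₂) = 2.06 / 0.9212 = 2.24 mmol/kg

DIC = 2.24 mmol/kg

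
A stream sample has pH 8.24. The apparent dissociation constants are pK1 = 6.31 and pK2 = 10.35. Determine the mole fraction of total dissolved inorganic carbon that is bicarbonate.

α₁ = 1 / (1 + [H⁺]/K1 + K2/[H⁺]) = 1 / (1 + 10^-1.93 + 10^-2.11)
   = 1 / (1 + 0.011749 + 0.0077625) = 1/1.0195 = 0.9809

α₁ = 0.981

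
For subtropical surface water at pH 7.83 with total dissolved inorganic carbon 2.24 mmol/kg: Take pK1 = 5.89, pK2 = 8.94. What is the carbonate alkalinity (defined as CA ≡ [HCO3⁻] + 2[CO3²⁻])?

CA = 2.38 mmol/kg

CA = [HCO3⁻] + 2[CO3²⁻] = (α₁ + 2α₂)·DIC
At pH 7.83: [H⁺]/K1 = 10^-1.94 = 0.011482, K2/[H⁺] = 10^-1.11 = 0.077625
α₁ = 1/(1 + 0.011482 + 0.077625) = 1/1.0891 = 0.9182; α₂ = α₁·K2/[H⁺] = 0.07127
α₁ + 2α₂ = 1.0607
CA = 1.0607 × 2.24 = 2.38 mmol/kg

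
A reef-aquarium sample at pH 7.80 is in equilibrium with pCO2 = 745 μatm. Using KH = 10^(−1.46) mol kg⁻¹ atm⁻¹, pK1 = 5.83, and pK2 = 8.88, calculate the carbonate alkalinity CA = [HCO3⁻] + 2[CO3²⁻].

CA = 2.81 mmol/kg

[CO2*] = KH · pCO2 = 10^(−1.46) × 745×10^-6 = 2.583×10^-5 mol/kg
α₀ = 1/(1 + K1/[H⁺] + K1K2/[H⁺]²) = 1/(1 + 10^+1.97 + 10^+0.89) = 0.009795
DIC = [CO2*]/α₀ = 2.583×10^-5 / 0.009795 = 2.637 mmol/kg
CA = (α₁ + 2α₂)·DIC = (0.9142 + 2×0.07604) × 2.637 = 2.81 mmol/kg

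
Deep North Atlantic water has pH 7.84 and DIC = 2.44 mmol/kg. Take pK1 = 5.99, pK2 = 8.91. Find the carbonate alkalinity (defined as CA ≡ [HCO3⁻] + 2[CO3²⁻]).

CA = [HCO3⁻] + 2[CO3²⁻] = (α₁ + 2α₂)·DIC
At pH 7.84: [H⁺]/K1 = 10^-1.85 = 0.014125, K2/[H⁺] = 10^-1.07 = 0.085114
α₁ = 1/(1 + 0.014125 + 0.085114) = 1/1.0992 = 0.9097; α₂ = α₁·K2/[H⁺] = 0.07743
α₁ + 2α₂ = 1.0646
CA = 1.0646 × 2.44 = 2.60 mmol/kg

CA = 2.60 mmol/kg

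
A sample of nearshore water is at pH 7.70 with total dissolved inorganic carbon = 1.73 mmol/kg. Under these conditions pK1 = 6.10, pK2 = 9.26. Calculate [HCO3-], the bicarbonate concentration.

[HCO3⁻] = 1.64 mmol/kg

α₁ = 1 / (1 + [H⁺]/K1 + K2/[H⁺]) = 1 / (1 + 10^-1.60 + 10^-1.56)
   = 1 / (1 + 0.025119 + 0.027542) = 1/1.0527 = 0.9500
[HCO3⁻] = α₁ × DIC = 0.9500 × 1.73 = 1.64 mmol/kg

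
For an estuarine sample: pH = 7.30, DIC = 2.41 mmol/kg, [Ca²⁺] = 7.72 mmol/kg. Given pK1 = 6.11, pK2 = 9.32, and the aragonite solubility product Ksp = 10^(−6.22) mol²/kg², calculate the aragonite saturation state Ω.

Ω = 0.275

α₂ = 1 / (1 + [H⁺]/K2 + [H⁺]²/(K1K2)) = 1 / (1 + 10^+2.02 + 10^+0.83)
   = 1 / (1 + 104.71 + 6.7608) = 1/112.47 = 0.008891
[CO3²⁻] = α₂ × DIC = 0.008891 × 2.41 = 0.02143 mmol/kg
Ksp = 10^(−6.22) = 6.026×10^-7
Ω = [Ca²⁺][CO3²⁻]/Ksp = (7.72×10^-3)(2.143×10^-5) / 6.026×10^-7 = 0.275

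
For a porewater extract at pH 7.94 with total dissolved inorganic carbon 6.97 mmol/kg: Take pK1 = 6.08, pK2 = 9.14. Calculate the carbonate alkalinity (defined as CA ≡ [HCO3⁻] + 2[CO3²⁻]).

CA = 7.29 mmol/kg

CA = [HCO3⁻] + 2[CO3²⁻] = (α₁ + 2α₂)·DIC
At pH 7.94: [H⁺]/K1 = 10^-1.86 = 0.013804, K2/[H⁺] = 10^-1.20 = 0.063096
α₁ = 1/(1 + 0.013804 + 0.063096) = 1/1.0769 = 0.9286; α₂ = α₁·K2/[H⁺] = 0.05859
α₁ + 2α₂ = 1.0458
CA = 1.0458 × 6.97 = 7.29 mmol/kg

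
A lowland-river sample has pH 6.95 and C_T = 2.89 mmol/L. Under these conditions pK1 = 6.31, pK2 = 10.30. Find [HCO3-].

[HCO3⁻] = 2.35 mmol/L

α₁ = 1 / (1 + [H⁺]/K1 + K2/[H⁺]) = 1 / (1 + 10^-0.64 + 10^-3.35)
   = 1 / (1 + 0.22909 + 0.00044668) = 1/1.2295 = 0.8133
[HCO3⁻] = α₁ × DIC = 0.8133 × 2.89 = 2.35 mmol/L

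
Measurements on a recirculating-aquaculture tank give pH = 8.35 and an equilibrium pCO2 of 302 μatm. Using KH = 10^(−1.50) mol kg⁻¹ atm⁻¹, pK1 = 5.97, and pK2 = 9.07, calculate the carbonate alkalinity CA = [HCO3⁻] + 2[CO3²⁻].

[CO2*] = KH · pCO2 = 10^(−1.50) × 302×10^-6 = 9.550×10^-6 mol/kg
α₀ = 1/(1 + K1/[H⁺] + K1K2/[H⁺]²) = 1/(1 + 10^+2.38 + 10^+1.66) = 0.003489
DIC = [CO2*]/α₀ = 9.550×10^-6 / 0.003489 = 2.737 mmol/kg
CA = (α₁ + 2α₂)·DIC = (0.8370 + 2×0.1595) × 2.737 = 3.16 mmol/kg

CA = 3.16 mmol/kg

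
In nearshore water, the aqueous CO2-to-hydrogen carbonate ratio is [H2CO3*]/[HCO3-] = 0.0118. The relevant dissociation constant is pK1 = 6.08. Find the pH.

pH = 8.01

From K1 = [H⁺][HCO3-]/[H2CO3*]:  pH = pK1 − log₁₀([H2CO3*]/[HCO3-])
log₁₀(0.0118) = -1.928
pH = 6.08 − (-1.928) = 8.01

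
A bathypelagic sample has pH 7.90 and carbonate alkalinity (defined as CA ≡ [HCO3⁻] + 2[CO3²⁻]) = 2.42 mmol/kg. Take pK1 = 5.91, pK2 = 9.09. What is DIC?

CA = [HCO3⁻] + 2[CO3²⁻] = (α₁ + 2α₂)·DIC
At pH 7.90: [H⁺]/K1 = 10^-1.99 = 0.010233, K2/[H⁺] = 10^-1.19 = 0.064565
α₁ = 1/(1 + 0.010233 + 0.064565) = 1/1.0748 = 0.9304; α₂ = α₁·K2/[H⁺] = 0.06007
α₁ + 2α₂ = 1.0506
DIC = CA / (α₁ + 2α₂) = 2.42 / 1.0506 = 2.30 mmol/kg

DIC = 2.30 mmol/kg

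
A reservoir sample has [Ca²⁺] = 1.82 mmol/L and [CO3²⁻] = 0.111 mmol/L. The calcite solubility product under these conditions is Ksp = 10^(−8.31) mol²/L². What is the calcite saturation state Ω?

Ksp = 10^(−8.31) = 4.898×10^-9
Ω = [Ca²⁺][CO3²⁻]/Ksp = (1.82×10^-3)(0.111×10^-3) / 4.898×10^-9 = 41.2

Ω = 41.2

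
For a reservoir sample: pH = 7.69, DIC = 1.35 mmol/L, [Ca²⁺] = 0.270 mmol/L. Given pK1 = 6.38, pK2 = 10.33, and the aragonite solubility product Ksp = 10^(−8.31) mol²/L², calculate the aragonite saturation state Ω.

Ω = 0.162

α₂ = 1 / (1 + [H⁺]/K2 + [H⁺]²/(K1K2)) = 1 / (1 + 10^+2.64 + 10^+1.33)
   = 1 / (1 + 436.52 + 21.380) = 1/458.90 = 0.002179
[CO3²⁻] = α₂ × DIC = 0.002179 × 1.35 = 0.002942 mmol/L = 2.942 μmol/L
Ksp = 10^(−8.31) = 4.898×10^-9
Ω = [Ca²⁺][CO3²⁻]/Ksp = (0.270×10^-3)(2.942×10^-6) / 4.898×10^-9 = 0.162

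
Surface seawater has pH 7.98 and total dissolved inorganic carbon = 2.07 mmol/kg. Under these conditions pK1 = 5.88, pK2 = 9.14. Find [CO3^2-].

[CO3²⁻] = 0.133 mmol/kg

α₂ = 1 / (1 + [H⁺]/K2 + [H⁺]²/(K1K2)) = 1 / (1 + 10^+1.16 + 10^-0.94)
   = 1 / (1 + 14.454 + 0.11482) = 1/15.569 = 0.06423
[CO3²⁻] = α₂ × DIC = 0.06423 × 2.07 = 0.133 mmol/kg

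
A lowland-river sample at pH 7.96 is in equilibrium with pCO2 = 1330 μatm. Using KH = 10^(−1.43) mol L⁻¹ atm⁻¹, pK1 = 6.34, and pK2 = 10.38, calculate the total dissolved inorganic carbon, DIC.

DIC = 2.12 mmol/L

[CO2*] = KH · pCO2 = 10^(−1.43) × 1330×10^-6 = 4.941×10^-5 mol/L
α₀ = 1/(1 + K1/[H⁺] + K1K2/[H⁺]²) = 1/(1 + 10^+1.62 + 10^-0.80) = 0.02334
DIC = [CO2*]/α₀ = 4.941×10^-5 / 0.02334 = 2.12 mmol/L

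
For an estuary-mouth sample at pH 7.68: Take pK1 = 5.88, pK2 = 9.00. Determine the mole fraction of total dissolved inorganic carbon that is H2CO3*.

α₀ = 1 / (1 + K1/[H⁺] + K1K2/[H⁺]²) = 1 / (1 + 10^+1.80 + 10^+0.48)
   = 1 / (1 + 63.096 + 3.0200) = 1/67.116 = 0.01490

α₀ = 0.0149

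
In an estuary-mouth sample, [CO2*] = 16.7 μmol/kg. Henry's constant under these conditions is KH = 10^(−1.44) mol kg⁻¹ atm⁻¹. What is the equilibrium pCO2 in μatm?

pCO2 = 460 μatm

KH = 10^(−1.44) = 3.631×10^-2 mol kg⁻¹ atm⁻¹
pCO2 = [CO2*]/KH = 16.7×10^-6 / 3.631×10^-2 = 4.60×10^-4 atm = 460 μatm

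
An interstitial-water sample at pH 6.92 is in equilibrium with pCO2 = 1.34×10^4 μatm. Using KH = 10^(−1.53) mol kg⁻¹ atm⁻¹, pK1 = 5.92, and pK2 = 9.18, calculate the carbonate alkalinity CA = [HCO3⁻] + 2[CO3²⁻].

CA = 4.00 mmol/kg

[CO2*] = KH · pCO2 = 10^(−1.53) × 1.34×10^4×10^-6 = 3.955×10^-4 mol/kg
α₀ = 1/(1 + K1/[H⁺] + K1K2/[H⁺]²) = 1/(1 + 10^+1.00 + 10^-1.26) = 0.09046
DIC = [CO2*]/α₀ = 3.955×10^-4 / 0.09046 = 4.372 mmol/kg
CA = (α₁ + 2α₂)·DIC = (0.9046 + 2×0.004971) × 4.372 = 4.00 mmol/kg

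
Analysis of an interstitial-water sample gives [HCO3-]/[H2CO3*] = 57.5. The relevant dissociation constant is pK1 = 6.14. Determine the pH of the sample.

From K1 = [H⁺][HCO3-]/[H2CO3*]:  pH = pK1 + log₁₀([HCO3-]/[H2CO3*])
log₁₀(57.5) = +1.760
pH = 6.14 + (+1.760) = 7.90

pH = 7.90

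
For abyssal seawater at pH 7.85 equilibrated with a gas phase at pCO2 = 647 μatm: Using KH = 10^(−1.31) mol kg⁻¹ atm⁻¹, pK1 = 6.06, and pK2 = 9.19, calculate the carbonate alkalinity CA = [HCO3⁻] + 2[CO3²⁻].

CA = 2.13 mmol/kg

[CO2*] = KH · pCO2 = 10^(−1.31) × 647×10^-6 = 3.169×10^-5 mol/kg
α₀ = 1/(1 + K1/[H⁺] + K1K2/[H⁺]²) = 1/(1 + 10^+1.79 + 10^+0.45) = 0.01527
DIC = [CO2*]/α₀ = 3.169×10^-5 / 0.01527 = 2.075 mmol/kg
CA = (α₁ + 2α₂)·DIC = (0.9417 + 2×0.04304) × 2.075 = 2.13 mmol/kg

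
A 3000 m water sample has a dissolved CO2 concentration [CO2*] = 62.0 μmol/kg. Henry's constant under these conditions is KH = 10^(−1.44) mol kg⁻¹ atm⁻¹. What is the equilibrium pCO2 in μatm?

pCO2 = 1710 μatm

KH = 10^(−1.44) = 3.631×10^-2 mol kg⁻¹ atm⁻¹
pCO2 = [CO2*]/KH = 62.0×10^-6 / 3.631×10^-2 = 1.71×10^-3 atm = 1710 μatm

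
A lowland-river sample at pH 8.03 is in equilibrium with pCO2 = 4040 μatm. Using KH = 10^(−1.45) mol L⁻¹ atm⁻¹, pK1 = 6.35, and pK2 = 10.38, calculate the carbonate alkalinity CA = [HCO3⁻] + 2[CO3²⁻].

CA = 6.92 mmol/L

[CO2*] = KH · pCO2 = 10^(−1.45) × 4040×10^-6 = 1.433×10^-4 mol/L
α₀ = 1/(1 + K1/[H⁺] + K1K2/[H⁺]²) = 1/(1 + 10^+1.68 + 10^-0.67) = 0.02038
DIC = [CO2*]/α₀ = 1.433×10^-4 / 0.02038 = 7.035 mmol/L
CA = (α₁ + 2α₂)·DIC = (0.9753 + 2×0.004356) × 7.035 = 6.92 mmol/L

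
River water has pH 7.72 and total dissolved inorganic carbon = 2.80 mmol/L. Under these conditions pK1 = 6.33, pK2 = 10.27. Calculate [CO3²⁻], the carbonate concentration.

α₂ = 1 / (1 + [H⁺]/K2 + [H⁺]²/(K1K2)) = 1 / (1 + 10^+2.55 + 10^+1.16)
   = 1 / (1 + 354.81 + 14.454) = 1/370.27 = 0.002701
[CO3²⁻] = α₂ × DIC = 0.002701 × 2.80 = 0.00756 mmol/L = 7.56 μmol/L

[CO3²⁻] = 7.56 μmol/L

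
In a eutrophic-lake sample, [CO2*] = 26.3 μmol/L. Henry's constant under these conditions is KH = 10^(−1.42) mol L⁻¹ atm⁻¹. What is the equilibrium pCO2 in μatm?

KH = 10^(−1.42) = 3.802×10^-2 mol L⁻¹ atm⁻¹
pCO2 = [CO2*]/KH = 26.3×10^-6 / 3.802×10^-2 = 6.92×10^-4 atm = 692 μatm

pCO2 = 692 μatm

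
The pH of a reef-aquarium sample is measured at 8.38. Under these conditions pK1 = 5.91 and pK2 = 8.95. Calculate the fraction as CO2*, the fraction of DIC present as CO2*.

α₀ = 1 / (1 + K1/[H⁺] + K1K2/[H⁺]²) = 1 / (1 + 10^+2.47 + 10^+1.90)
   = 1 / (1 + 295.12 + 79.433) = 1/375.55 = 0.002663

α₀ = 0.00266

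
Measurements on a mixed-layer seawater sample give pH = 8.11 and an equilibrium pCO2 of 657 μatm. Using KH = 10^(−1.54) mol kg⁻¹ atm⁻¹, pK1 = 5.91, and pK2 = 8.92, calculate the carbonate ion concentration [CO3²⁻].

[CO2*] = KH · pCO2 = 10^(−1.54) × 657×10^-6 = 1.895×10^-5 mol/kg
α₀ = 1/(1 + K1/[H⁺] + K1K2/[H⁺]²) = 1/(1 + 10^+2.20 + 10^+1.39) = 0.005434
DIC = [CO2*]/α₀ = 1.895×10^-5 / 0.005434 = 3.487 mmol/kg
[CO3²⁻] = α₂·DIC; α₂ = 0.1334, so [CO3²⁻] = 0.1334 × 3.487 = 0.465 mmol/kg

[CO3²⁻] = 0.465 mmol/kg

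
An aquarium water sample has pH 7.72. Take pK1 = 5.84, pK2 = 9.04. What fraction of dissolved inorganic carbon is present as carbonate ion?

α₂ = 1 / (1 + [H⁺]/K2 + [H⁺]²/(K1K2)) = 1 / (1 + 10^+1.32 + 10^-0.56)
   = 1 / (1 + 20.893 + 0.27542) = 1/22.168 = 0.04511

α₂ = 0.0451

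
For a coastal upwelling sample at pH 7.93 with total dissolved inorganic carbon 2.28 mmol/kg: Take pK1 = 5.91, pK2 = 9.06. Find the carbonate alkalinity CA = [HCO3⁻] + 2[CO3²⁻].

CA = [HCO3⁻] + 2[CO3²⁻] = (α₁ + 2α₂)·DIC
At pH 7.93: [H⁺]/K1 = 10^-2.02 = 0.0095499, K2/[H⁺] = 10^-1.13 = 0.074131
α₁ = 1/(1 + 0.0095499 + 0.074131) = 1/1.0837 = 0.9228; α₂ = α₁·K2/[H⁺] = 0.06841
α₁ + 2α₂ = 1.0596
CA = 1.0596 × 2.28 = 2.42 mmol/kg

CA = 2.42 mmol/kg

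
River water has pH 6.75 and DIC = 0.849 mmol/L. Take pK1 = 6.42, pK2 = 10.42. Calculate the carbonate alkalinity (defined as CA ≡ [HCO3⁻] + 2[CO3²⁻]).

CA = [HCO3⁻] + 2[CO3²⁻] = (α₁ + 2α₂)·DIC
At pH 6.75: [H⁺]/K1 = 10^-0.33 = 0.46774, K2/[H⁺] = 10^-3.67 = 0.00021380
α₁ = 1/(1 + 0.46774 + 0.00021380) = 1/1.4679 = 0.6812; α₂ = α₁·K2/[H⁺] = 0.0001456
α₁ + 2α₂ = 0.6815
CA = 0.6815 × 0.849 = 0.579 mmol/L

CA = 0.579 mmol/L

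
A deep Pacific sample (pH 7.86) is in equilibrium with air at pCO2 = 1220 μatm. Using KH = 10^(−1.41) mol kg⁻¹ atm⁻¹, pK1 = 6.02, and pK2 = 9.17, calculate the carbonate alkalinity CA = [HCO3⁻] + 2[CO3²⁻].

CA = 3.61 mmol/kg

[CO2*] = KH · pCO2 = 10^(−1.41) × 1220×10^-6 = 4.746×10^-5 mol/kg
α₀ = 1/(1 + K1/[H⁺] + K1K2/[H⁺]²) = 1/(1 + 10^+1.84 + 10^+0.53) = 0.01359
DIC = [CO2*]/α₀ = 4.746×10^-5 / 0.01359 = 3.492 mmol/kg
CA = (α₁ + 2α₂)·DIC = (0.9404 + 2×0.04606) × 3.492 = 3.61 mmol/kg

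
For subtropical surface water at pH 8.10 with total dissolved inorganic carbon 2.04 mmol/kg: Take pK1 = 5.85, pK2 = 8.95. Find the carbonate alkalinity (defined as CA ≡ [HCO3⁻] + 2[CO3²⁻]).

CA = 2.28 mmol/kg

CA = [HCO3⁻] + 2[CO3²⁻] = (α₁ + 2α₂)·DIC
At pH 8.10: [H⁺]/K1 = 10^-2.25 = 0.0056234, K2/[H⁺] = 10^-0.85 = 0.14125
α₁ = 1/(1 + 0.0056234 + 0.14125) = 1/1.1469 = 0.8719; α₂ = α₁·K2/[H⁺] = 0.1232
α₁ + 2α₂ = 1.1183
CA = 1.1183 × 2.04 = 2.28 mmol/kg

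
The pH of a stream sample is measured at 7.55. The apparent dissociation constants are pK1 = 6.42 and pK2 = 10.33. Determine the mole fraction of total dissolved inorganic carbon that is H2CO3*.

α₀ = 0.0689

α₀ = 1 / (1 + K1/[H⁺] + K1K2/[H⁺]²) = 1 / (1 + 10^+1.13 + 10^-1.65)
   = 1 / (1 + 13.490 + 0.022387) = 1/14.512 = 0.06891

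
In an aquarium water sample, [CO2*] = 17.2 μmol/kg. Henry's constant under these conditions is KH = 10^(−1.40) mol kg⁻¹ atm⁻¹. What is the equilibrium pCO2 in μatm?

KH = 10^(−1.40) = 3.981×10^-2 mol kg⁻¹ atm⁻¹
pCO2 = [CO2*]/KH = 17.2×10^-6 / 3.981×10^-2 = 4.32×10^-4 atm = 432 μatm

pCO2 = 432 μatm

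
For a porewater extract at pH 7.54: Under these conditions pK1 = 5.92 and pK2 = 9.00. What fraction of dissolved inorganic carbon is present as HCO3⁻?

α₁ = 1 / (1 + [H⁺]/K1 + K2/[H⁺]) = 1 / (1 + 10^-1.62 + 10^-1.46)
   = 1 / (1 + 0.023988 + 0.034674) = 1/1.0587 = 0.9446

α₁ = 0.945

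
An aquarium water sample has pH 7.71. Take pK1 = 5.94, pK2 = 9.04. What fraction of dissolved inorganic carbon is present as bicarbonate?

α₁ = 1 / (1 + [H⁺]/K1 + K2/[H⁺]) = 1 / (1 + 10^-1.77 + 10^-1.33)
   = 1 / (1 + 0.016982 + 0.046774) = 1/1.0638 = 0.9401

α₁ = 0.940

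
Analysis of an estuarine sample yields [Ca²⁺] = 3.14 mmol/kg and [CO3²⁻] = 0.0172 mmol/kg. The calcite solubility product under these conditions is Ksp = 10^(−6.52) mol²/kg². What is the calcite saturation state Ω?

Ksp = 10^(−6.52) = 3.020×10^-7
Ω = [Ca²⁺][CO3²⁻]/Ksp = (3.14×10^-3)(0.0172×10^-3) / 3.020×10^-7 = 0.179

Ω = 0.179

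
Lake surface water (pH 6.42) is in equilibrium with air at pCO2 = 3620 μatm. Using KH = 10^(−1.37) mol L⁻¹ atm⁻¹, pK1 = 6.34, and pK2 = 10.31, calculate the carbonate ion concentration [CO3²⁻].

[CO2*] = KH · pCO2 = 10^(−1.37) × 3620×10^-6 = 1.544×10^-4 mol/L
α₀ = 1/(1 + K1/[H⁺] + K1K2/[H⁺]²) = 1/(1 + 10^+0.08 + 10^-3.81) = 0.4540
DIC = [CO2*]/α₀ = 1.544×10^-4 / 0.4540 = 0.3401 mmol/L
[CO3²⁻] = α₂·DIC; α₂ = 7.032×10^-5, so [CO3²⁻] = 7.032×10^-5 × 0.3401 = 2.39×10^-5 mmol/L = 0.0239 μmol/L

[CO3²⁻] = 0.0239 μmol/L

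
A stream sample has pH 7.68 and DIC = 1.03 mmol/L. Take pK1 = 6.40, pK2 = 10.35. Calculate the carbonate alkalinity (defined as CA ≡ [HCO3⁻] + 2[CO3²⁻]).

CA = 0.981 mmol/L

CA = [HCO3⁻] + 2[CO3²⁻] = (α₁ + 2α₂)·DIC
At pH 7.68: [H⁺]/K1 = 10^-1.28 = 0.052481, K2/[H⁺] = 10^-2.67 = 0.0021380
α₁ = 1/(1 + 0.052481 + 0.0021380) = 1/1.0546 = 0.9482; α₂ = α₁·K2/[H⁺] = 0.002027
α₁ + 2α₂ = 0.9523
CA = 0.9523 × 1.03 = 0.981 mmol/L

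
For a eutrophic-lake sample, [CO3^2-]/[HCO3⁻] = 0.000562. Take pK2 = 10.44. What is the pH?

From K2 = [H⁺][CO3^2-]/[HCO3⁻]:  pH = pK2 + log₁₀([CO3^2-]/[HCO3⁻])
log₁₀(0.000562) = -3.250
pH = 10.44 + (-3.250) = 7.19

pH = 7.19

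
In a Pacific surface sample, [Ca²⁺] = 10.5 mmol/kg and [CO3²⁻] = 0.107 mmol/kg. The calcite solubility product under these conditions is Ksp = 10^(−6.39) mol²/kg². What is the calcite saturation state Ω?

Ω = 2.76

Ksp = 10^(−6.39) = 4.074×10^-7
Ω = [Ca²⁺][CO3²⁻]/Ksp = (10.5×10^-3)(0.107×10^-3) / 4.074×10^-7 = 2.76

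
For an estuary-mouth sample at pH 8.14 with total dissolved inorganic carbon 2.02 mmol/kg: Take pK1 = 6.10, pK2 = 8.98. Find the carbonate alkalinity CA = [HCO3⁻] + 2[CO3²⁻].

CA = 2.26 mmol/kg

CA = [HCO3⁻] + 2[CO3²⁻] = (α₁ + 2α₂)·DIC
At pH 8.14: [H⁺]/K1 = 10^-2.04 = 0.0091201, K2/[H⁺] = 10^-0.84 = 0.14454
α₁ = 1/(1 + 0.0091201 + 0.14454) = 1/1.1537 = 0.8668; α₂ = α₁·K2/[H⁺] = 0.1253
α₁ + 2α₂ = 1.1174
CA = 1.1174 × 2.02 = 2.26 mmol/kg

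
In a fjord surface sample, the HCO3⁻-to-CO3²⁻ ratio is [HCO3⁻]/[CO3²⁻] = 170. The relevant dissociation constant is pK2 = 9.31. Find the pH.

From K2 = [H⁺][CO3²⁻]/[HCO3⁻]:  pH = pK2 − log₁₀([HCO3⁻]/[CO3²⁻])
log₁₀(170) = +2.230
pH = 9.31 − (+2.230) = 7.08

pH = 7.08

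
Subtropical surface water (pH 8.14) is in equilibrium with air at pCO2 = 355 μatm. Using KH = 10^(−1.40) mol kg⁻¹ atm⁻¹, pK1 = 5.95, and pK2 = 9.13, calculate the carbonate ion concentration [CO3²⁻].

[CO2*] = KH · pCO2 = 10^(−1.40) × 355×10^-6 = 1.413×10^-5 mol/kg
α₀ = 1/(1 + K1/[H⁺] + K1K2/[H⁺]²) = 1/(1 + 10^+2.19 + 10^+1.20) = 0.005823
DIC = [CO2*]/α₀ = 1.413×10^-5 / 0.005823 = 2.427 mmol/kg
[CO3²⁻] = α₂·DIC; α₂ = 0.09229, so [CO3²⁻] = 0.09229 × 2.427 = 0.224 mmol/kg

[CO3²⁻] = 0.224 mmol/kg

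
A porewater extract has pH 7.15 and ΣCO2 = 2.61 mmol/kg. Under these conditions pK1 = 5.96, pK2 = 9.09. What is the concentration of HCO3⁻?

α₁ = 1 / (1 + [H⁺]/K1 + K2/[H⁺]) = 1 / (1 + 10^-1.19 + 10^-1.94)
   = 1 / (1 + 0.064565 + 0.011482) = 1/1.0760 = 0.9293
[HCO3⁻] = α₁ × DIC = 0.9293 × 2.61 = 2.43 mmol/kg

[HCO3⁻] = 2.43 mmol/kg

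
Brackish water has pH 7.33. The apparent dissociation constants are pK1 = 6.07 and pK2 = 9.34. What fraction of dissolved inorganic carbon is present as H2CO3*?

α₀ = 0.0516

α₀ = 1 / (1 + K1/[H⁺] + K1K2/[H⁺]²) = 1 / (1 + 10^+1.26 + 10^-0.75)
   = 1 / (1 + 18.197 + 0.17783) = 1/19.375 = 0.05161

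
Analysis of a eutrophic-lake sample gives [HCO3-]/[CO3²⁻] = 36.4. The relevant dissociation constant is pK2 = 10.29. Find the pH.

pH = 8.73

From K2 = [H⁺][CO3²⁻]/[HCO3-]:  pH = pK2 − log₁₀([HCO3-]/[CO3²⁻])
log₁₀(36.4) = +1.561
pH = 10.29 − (+1.561) = 8.73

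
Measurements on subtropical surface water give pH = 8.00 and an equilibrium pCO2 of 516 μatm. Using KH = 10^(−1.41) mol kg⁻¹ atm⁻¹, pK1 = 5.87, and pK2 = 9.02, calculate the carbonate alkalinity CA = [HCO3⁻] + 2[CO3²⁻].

[CO2*] = KH · pCO2 = 10^(−1.41) × 516×10^-6 = 2.007×10^-5 mol/kg
α₀ = 1/(1 + K1/[H⁺] + K1K2/[H⁺]²) = 1/(1 + 10^+2.13 + 10^+1.11) = 0.006721
DIC = [CO2*]/α₀ = 2.007×10^-5 / 0.006721 = 2.987 mmol/kg
CA = (α₁ + 2α₂)·DIC = (0.9067 + 2×0.08659) × 2.987 = 3.23 mmol/kg

CA = 3.23 mmol/kg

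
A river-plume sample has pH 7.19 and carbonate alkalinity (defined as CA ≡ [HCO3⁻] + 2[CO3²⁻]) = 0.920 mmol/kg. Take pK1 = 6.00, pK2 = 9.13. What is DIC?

CA = [HCO3⁻] + 2[CO3²⁻] = (α₁ + 2α₂)·DIC
At pH 7.19: [H⁺]/K1 = 10^-1.19 = 0.064565, K2/[H⁺] = 10^-1.94 = 0.011482
α₁ = 1/(1 + 0.064565 + 0.011482) = 1/1.0760 = 0.9293; α₂ = α₁·K2/[H⁺] = 0.01067
α₁ + 2α₂ = 0.9507
DIC = CA / (α₁ + 2α₂) = 0.920 / 0.9507 = 0.968 mmol/kg

DIC = 0.968 mmol/kg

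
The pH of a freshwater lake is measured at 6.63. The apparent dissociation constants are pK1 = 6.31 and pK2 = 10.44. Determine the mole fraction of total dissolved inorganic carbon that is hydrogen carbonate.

α₁ = 1 / (1 + [H⁺]/K1 + K2/[H⁺]) = 1 / (1 + 10^-0.32 + 10^-3.81)
   = 1 / (1 + 0.47863 + 0.00015488) = 1/1.4788 = 0.6762

α₁ = 0.676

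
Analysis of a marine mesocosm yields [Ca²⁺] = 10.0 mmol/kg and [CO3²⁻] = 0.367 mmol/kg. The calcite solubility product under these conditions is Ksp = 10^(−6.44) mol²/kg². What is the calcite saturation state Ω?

Ω = 10.1

Ksp = 10^(−6.44) = 3.631×10^-7
Ω = [Ca²⁺][CO3²⁻]/Ksp = (10.0×10^-3)(0.367×10^-3) / 3.631×10^-7 = 10.1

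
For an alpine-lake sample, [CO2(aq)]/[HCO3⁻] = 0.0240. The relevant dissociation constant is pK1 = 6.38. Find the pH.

From K1 = [H⁺][HCO3⁻]/[CO2(aq)]:  pH = pK1 − log₁₀([CO2(aq)]/[HCO3⁻])
log₁₀(0.0240) = -1.620
pH = 6.38 − (-1.620) = 8.00

pH = 8.00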